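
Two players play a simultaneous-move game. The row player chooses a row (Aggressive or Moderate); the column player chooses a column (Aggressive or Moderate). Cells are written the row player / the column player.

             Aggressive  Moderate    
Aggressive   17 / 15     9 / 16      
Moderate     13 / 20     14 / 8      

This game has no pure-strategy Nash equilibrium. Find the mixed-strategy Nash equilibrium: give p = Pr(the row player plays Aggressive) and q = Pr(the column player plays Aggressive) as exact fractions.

p = 12/13, q = 5/9

In a mixed NE each player is indifferent between their pure strategies, so the opponent's mix sets the indifference.
The column player indifferent between Aggressive and Moderate: p·15 + (1−p)·20 = p·16 + (1−p)·8 ⟹ 20 + (-5)p = 8 + 8p ⟹ p = 12/13.
The row player indifferent between Aggressive and Moderate: q·17 + (1−q)·9 = q·13 + (1−q)·14 ⟹ 9 + 8q = 14 + (-1)q ⟹ q = 5/9.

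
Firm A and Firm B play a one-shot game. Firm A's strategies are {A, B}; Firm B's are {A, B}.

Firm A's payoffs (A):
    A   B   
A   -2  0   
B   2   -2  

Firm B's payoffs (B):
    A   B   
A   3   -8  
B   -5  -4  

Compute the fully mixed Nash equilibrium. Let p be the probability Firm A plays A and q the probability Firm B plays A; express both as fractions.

p = 1/12, q = 1/3

Each player's mixing probability is pinned down by making the *other* player indifferent.
Firm B indifferent between A and B: p·3 + (1−p)·(-5) = p·(-8) + (1−p)·(-4) ⟹ (-5) + 8p = (-4) + (-4)p ⟹ p = 1/12.
Firm A indifferent between A and B: q·(-2) + (1−q)·0 = q·2 + (1−q)·(-2) ⟹ 0 + (-2)q = (-2) + 4q ⟹ q = 1/3.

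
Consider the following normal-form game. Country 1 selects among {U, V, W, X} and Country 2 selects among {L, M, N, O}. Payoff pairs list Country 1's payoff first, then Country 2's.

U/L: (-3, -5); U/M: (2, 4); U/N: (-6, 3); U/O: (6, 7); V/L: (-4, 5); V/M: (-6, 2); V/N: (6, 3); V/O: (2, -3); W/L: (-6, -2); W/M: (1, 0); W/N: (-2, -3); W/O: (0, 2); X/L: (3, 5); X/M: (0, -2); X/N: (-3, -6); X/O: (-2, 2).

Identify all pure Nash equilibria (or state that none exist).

(U, O) and (X, L)

A profile is a Nash equilibrium when each player is best-responding to the other.
Country 1's best responses — vs L: X (payoff 3); vs M: U (payoff 2); vs N: V (payoff 6); vs O: U (payoff 6).
Country 2's best responses — vs U: O (payoff 7); vs V: L (payoff 5); vs W: O (payoff 2); vs X: L (payoff 5).
Mutual best responses occur at (U, O) and (X, L); at each, neither player gains by switching.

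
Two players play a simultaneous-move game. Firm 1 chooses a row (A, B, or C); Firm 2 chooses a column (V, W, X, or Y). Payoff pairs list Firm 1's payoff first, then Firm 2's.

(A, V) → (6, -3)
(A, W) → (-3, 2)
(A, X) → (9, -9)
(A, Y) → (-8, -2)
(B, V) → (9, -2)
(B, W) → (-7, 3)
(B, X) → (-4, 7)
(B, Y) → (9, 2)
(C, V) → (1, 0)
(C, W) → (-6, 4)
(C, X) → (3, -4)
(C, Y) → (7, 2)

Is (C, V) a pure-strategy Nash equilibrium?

No

Holding Firm 2 at V: Firm 1 gets 1 from C but could get 9 by switching to B. Firm 1 has a profitable deviation.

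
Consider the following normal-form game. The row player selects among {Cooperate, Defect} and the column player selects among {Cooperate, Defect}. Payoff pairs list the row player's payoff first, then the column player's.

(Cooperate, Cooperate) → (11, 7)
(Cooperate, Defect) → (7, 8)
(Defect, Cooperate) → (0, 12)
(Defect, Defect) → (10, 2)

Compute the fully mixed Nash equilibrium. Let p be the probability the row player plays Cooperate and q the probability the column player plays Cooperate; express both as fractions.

p = 10/11, q = 3/14

Each player's mixing probability is pinned down by making the *other* player indifferent.
The column player indifferent between Cooperate and Defect: p·7 + (1−p)·12 = p·8 + (1−p)·2 ⟹ 12 + (-5)p = 2 + 6p ⟹ p = 10/11.
The row player indifferent between Cooperate and Defect: q·11 + (1−q)·7 = q·0 + (1−q)·10 ⟹ 7 + 4q = 10 + (-10)q ⟹ q = 3/14.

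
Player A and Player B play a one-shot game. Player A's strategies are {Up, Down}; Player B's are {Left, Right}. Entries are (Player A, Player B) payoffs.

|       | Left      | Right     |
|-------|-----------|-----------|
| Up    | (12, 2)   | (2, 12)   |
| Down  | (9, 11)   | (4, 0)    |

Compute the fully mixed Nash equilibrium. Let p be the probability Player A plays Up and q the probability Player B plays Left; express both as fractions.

In a mixed NE each player is indifferent between their pure strategies, so the opponent's mix sets the indifference.
Player B indifferent between Left and Right: p·2 + (1−p)·11 = p·12 + (1−p)·0 ⟹ 11 + (-9)p = 0 + 12p ⟹ p = 11/21.
Player A indifferent between Up and Down: q·12 + (1−q)·2 = q·9 + (1−q)·4 ⟹ 2 + 10q = 4 + 5q ⟹ q = 2/5.

p = 11/21, q = 2/5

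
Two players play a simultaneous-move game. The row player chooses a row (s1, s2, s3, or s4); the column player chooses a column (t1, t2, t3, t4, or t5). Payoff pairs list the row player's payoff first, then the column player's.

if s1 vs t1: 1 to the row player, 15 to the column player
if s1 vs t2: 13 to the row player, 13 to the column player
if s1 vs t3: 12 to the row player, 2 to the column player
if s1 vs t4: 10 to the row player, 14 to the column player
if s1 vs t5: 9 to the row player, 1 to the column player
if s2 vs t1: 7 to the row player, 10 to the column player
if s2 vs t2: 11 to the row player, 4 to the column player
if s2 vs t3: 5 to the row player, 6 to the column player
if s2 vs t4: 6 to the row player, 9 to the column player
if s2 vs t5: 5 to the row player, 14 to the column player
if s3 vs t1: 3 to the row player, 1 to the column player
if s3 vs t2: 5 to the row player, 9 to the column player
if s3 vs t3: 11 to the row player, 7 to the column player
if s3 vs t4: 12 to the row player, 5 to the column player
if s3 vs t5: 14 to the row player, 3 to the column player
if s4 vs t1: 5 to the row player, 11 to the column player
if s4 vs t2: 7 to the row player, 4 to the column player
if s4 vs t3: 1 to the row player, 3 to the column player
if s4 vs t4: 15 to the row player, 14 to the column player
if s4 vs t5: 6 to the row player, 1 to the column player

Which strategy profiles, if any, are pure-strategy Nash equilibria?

(s4, t4)

Find each player's best response to every opponent strategy; NE are the intersections.
The row player's best responses — vs t1: s2 (payoff 7); vs t2: s1 (payoff 13); vs t3: s1 (payoff 12); vs t4: s4 (payoff 15); vs t5: s3 (payoff 14).
The column player's best responses — vs s1: t1 (payoff 15); vs s2: t5 (payoff 14); vs s3: t2 (payoff 9); vs s4: t4 (payoff 14).
The only mutual best response is (s4, t4); neither player gains by switching there.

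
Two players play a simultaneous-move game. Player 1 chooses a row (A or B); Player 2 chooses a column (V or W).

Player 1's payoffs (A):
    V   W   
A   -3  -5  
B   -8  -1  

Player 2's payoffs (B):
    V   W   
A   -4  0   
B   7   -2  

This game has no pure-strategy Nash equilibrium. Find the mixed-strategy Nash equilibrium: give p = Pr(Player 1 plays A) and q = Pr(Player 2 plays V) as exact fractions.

In a mixed NE each player is indifferent between their pure strategies, so the opponent's mix sets the indifference.
Player 2 indifferent between V and W: p·(-4) + (1−p)·7 = p·0 + (1−p)·(-2) ⟹ 7 + (-11)p = (-2) + 2p ⟹ p = 9/13.
Player 1 indifferent between A and B: q·(-3) + (1−q)·(-5) = q·(-8) + (1−q)·(-1) ⟹ (-5) + 2q = (-1) + (-7)q ⟹ q = 4/9.

p = 9/13, q = 4/9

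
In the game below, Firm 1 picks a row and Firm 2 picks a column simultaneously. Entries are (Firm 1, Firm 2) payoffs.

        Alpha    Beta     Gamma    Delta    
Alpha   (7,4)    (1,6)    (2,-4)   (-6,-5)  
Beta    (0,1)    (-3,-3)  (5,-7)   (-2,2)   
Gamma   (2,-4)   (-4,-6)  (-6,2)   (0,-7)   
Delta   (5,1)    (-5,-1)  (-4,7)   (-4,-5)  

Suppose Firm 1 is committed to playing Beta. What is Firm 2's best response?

Delta

With Firm 1 fixed at Beta, Firm 2's payoffs are: Alpha → 1, Beta → -3, Gamma → -7, Delta → 2.
The maximum is 2, achieved by Delta.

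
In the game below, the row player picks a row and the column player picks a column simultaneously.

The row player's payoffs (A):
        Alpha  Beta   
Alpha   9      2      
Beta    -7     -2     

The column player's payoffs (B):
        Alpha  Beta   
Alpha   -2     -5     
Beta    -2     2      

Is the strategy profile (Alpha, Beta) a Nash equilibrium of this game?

No

Holding the column player at Beta: the row player gets 2 from Alpha, versus -2 from Beta. No profitable deviation for the row player.
Holding the row player at Alpha: the column player gets -5 from Beta but could get -2 by switching to Alpha. The column player has a profitable deviation.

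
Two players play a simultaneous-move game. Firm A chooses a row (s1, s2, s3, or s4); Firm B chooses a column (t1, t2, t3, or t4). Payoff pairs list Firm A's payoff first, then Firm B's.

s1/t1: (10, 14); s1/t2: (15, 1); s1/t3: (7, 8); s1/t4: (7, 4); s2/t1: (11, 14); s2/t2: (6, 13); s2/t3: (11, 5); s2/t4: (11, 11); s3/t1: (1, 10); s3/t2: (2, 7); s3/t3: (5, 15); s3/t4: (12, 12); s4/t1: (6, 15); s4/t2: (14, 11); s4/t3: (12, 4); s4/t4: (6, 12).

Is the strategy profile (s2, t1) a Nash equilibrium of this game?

Holding Firm B at t1: Firm A gets 11 from s2, versus 10 from s1, 1 from s3, 6 from s4. No profitable deviation for Firm A.
Holding Firm A at s2: Firm B gets 14 from t1, versus 13 from t2, 5 from t3, 11 from t4. No profitable deviation for Firm B either.

Yes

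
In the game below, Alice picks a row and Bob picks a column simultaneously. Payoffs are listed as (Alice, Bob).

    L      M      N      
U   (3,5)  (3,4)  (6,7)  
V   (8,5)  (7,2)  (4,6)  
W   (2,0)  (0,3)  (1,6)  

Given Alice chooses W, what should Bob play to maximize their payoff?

With Alice fixed at W, Bob's payoffs are: L → 0, M → 3, N → 6.
The maximum is 6, achieved by N.

N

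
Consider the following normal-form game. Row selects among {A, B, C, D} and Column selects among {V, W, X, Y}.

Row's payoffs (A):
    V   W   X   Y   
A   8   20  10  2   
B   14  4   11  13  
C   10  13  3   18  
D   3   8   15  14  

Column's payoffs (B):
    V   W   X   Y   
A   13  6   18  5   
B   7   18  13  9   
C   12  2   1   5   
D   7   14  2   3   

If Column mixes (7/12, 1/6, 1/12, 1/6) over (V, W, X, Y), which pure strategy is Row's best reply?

Row's best reply maximizes expected payoff against the mix.
A: (7/12)·8 + (1/6)·20 + (1/12)·10 + (1/6)·2 = 55/6
B: (7/12)·14 + (1/6)·4 + (1/12)·11 + (1/6)·13 = 143/12
C: (7/12)·10 + (1/6)·13 + (1/12)·3 + (1/6)·18 = 45/4
D: (7/12)·3 + (1/6)·8 + (1/12)·15 + (1/6)·14 = 20/3
Highest expected payoff is 143/12, from B.

B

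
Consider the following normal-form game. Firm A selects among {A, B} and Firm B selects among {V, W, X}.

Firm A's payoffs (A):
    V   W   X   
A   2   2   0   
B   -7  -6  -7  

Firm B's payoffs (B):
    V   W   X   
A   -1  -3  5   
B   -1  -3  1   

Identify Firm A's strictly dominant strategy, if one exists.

Check whether one of Firm A's strategies beats all alternatives regardless of what the opponent does.
A strictly dominates: vs V: 2 > -7; vs W: 2 > -6; vs X: 0 > -7.

A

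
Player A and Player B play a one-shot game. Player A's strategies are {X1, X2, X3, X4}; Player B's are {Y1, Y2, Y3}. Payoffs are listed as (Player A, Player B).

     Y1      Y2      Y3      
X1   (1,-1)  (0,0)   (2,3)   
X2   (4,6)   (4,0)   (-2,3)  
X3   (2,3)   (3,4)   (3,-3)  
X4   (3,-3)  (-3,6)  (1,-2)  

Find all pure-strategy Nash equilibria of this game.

Find each player's best response to every opponent strategy; NE are the intersections.
Player A's best responses — vs Y1: X2 (payoff 4); vs Y2: X2 (payoff 4); vs Y3: X3 (payoff 3).
Player B's best responses — vs X1: Y3 (payoff 3); vs X2: Y1 (payoff 6); vs X3: Y2 (payoff 4); vs X4: Y2 (payoff 6).
The only mutual best response is (X2, Y1); neither player gains by switching there.

(X2, Y1)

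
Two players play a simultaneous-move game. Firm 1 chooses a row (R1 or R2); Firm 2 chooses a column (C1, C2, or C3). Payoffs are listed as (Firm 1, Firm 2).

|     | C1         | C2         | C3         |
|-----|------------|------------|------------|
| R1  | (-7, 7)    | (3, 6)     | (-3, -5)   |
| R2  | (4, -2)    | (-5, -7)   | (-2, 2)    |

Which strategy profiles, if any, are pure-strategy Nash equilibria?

(R2, C3)

Find each player's best response to every opponent strategy; NE are the intersections.
Firm 1's best responses — vs C1: R2 (payoff 4); vs C2: R1 (payoff 3); vs C3: R2 (payoff -2).
Firm 2's best responses — vs R1: C1 (payoff 7); vs R2: C3 (payoff 2).
The only mutual best response is (R2, C3); neither player gains by switching there.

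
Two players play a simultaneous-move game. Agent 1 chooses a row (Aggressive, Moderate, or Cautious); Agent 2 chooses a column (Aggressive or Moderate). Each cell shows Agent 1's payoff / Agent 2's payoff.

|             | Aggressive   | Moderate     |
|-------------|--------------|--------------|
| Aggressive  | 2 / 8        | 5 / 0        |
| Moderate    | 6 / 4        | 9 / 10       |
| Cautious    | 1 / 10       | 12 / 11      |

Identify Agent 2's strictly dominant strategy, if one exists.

No strictly dominant strategy

A strategy is strictly dominant if it gives Agent 2 a strictly higher payoff than every other strategy, against every choice by the opponent.
Aggressive is not dominant: against Moderate, Moderate gives 10 > 4.
Moderate is not dominant: against Aggressive, Aggressive gives 8 > 0.
No single strategy is best against every opponent action.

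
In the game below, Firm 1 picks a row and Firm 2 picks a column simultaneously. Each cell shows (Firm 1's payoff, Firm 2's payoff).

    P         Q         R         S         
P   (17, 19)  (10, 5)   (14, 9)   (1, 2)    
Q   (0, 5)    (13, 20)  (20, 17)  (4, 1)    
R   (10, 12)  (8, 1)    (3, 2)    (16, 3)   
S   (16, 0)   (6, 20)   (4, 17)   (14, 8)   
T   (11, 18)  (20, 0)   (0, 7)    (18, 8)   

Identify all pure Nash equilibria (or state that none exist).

Find each player's best response to every opponent strategy; NE are the intersections.
Firm 1's best responses — vs P: P (payoff 17); vs Q: T (payoff 20); vs R: Q (payoff 20); vs S: T (payoff 18).
Firm 2's best responses — vs P: P (payoff 19); vs Q: Q (payoff 20); vs R: P (payoff 12); vs S: Q (payoff 20); vs T: P (payoff 18).
The only mutual best response is (P, P); neither player gains by switching there.

(P, P)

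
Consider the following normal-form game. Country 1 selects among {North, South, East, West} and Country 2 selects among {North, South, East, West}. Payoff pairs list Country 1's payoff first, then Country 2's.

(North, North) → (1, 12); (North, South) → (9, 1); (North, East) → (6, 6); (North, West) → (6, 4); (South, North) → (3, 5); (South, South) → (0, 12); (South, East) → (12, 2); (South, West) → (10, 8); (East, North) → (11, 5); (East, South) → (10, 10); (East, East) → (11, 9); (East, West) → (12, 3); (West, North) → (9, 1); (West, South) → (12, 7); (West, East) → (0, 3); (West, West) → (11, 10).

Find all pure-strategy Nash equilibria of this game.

There is no pure-strategy Nash equilibrium

Find each player's best response to every opponent strategy; NE are the intersections.
Country 1's best responses — vs North: East (payoff 11); vs South: West (payoff 12); vs East: South (payoff 12); vs West: East (payoff 12).
Country 2's best responses — vs North: North (payoff 12); vs South: South (payoff 12); vs East: South (payoff 10); vs West: West (payoff 10).
No cell has both players best-responding. For instance, Country 1's best reply to North is East, but against East Country 2 prefers South over North.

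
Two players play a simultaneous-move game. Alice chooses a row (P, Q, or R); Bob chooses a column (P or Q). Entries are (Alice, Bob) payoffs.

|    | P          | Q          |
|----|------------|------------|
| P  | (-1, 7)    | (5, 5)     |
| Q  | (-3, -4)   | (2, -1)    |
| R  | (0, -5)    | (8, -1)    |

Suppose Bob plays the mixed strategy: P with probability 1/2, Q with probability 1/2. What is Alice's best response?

R

Compute Alice's expected payoff from each pure strategy against the given mix.
P: (1/2)·(-1) + (1/2)·5 = 2
Q: (1/2)·(-3) + (1/2)·2 = -1/2
R: (1/2)·0 + (1/2)·8 = 4
Highest expected payoff is 4, from R.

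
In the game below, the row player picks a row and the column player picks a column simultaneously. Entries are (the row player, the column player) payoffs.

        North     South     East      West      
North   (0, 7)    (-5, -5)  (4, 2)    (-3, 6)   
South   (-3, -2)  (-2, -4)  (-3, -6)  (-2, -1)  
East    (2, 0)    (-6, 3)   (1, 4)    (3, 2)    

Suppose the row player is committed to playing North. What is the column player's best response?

With the row player fixed at North, the column player's payoffs are: North → 7, South → -5, East → 2, West → 6.
The maximum is 7, achieved by North.

North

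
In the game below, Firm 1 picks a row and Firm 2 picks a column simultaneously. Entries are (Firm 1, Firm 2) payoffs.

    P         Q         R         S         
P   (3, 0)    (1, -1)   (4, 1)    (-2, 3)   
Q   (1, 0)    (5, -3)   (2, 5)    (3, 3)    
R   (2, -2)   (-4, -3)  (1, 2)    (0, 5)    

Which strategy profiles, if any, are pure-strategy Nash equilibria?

Check mutual best responses: a cell is a NE iff neither player can gain by unilaterally deviating.
Firm 1's best responses — vs P: P (payoff 3); vs Q: Q (payoff 5); vs R: P (payoff 4); vs S: Q (payoff 3).
Firm 2's best responses — vs P: S (payoff 3); vs Q: R (payoff 5); vs R: S (payoff 5).
No cell has both players best-responding. For instance, Firm 1's best reply to S is Q, but against Q Firm 2 prefers R over S.

No pure-strategy Nash equilibrium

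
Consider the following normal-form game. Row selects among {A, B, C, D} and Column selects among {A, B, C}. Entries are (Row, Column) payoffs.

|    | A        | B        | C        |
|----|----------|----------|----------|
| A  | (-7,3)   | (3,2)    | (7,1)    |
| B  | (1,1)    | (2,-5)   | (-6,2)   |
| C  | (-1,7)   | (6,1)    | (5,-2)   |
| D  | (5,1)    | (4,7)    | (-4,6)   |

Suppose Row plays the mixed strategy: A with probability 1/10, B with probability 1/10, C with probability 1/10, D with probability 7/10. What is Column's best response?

Compute Column's expected payoff from each pure strategy against the given mix.
A: (1/10)·3 + (1/10)·1 + (1/10)·7 + (7/10)·1 = 9/5
B: (1/10)·2 + (1/10)·(-5) + (1/10)·1 + (7/10)·7 = 47/10
C: (1/10)·1 + (1/10)·2 + (1/10)·(-2) + (7/10)·6 = 43/10
Highest expected payoff is 47/10, from B.

B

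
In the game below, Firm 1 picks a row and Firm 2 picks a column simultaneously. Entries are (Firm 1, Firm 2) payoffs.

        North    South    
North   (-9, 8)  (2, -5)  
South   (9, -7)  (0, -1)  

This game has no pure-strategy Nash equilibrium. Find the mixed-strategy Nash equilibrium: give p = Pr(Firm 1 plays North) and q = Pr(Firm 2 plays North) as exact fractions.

p = 6/19, q = 1/10

Each player's mixing probability is pinned down by making the *other* player indifferent.
Firm 2 indifferent between North and South: p·8 + (1−p)·(-7) = p·(-5) + (1−p)·(-1) ⟹ (-7) + 15p = (-1) + (-4)p ⟹ p = 6/19.
Firm 1 indifferent between North and South: q·(-9) + (1−q)·2 = q·9 + (1−q)·0 ⟹ 2 + (-11)q = 0 + 9q ⟹ q = 1/10.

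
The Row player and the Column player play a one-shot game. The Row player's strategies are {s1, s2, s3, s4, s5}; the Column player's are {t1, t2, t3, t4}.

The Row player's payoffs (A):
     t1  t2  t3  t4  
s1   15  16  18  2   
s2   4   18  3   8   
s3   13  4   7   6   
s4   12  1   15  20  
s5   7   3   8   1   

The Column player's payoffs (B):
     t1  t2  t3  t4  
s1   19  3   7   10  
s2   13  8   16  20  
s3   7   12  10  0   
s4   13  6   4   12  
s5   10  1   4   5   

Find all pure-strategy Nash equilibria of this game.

A profile is a Nash equilibrium when each player is best-responding to the other.
The Row player's best responses — vs t1: s1 (payoff 15); vs t2: s2 (payoff 18); vs t3: s1 (payoff 18); vs t4: s4 (payoff 20).
The Column player's best responses — vs s1: t1 (payoff 19); vs s2: t4 (payoff 20); vs s3: t2 (payoff 12); vs s4: t1 (payoff 13); vs s5: t1 (payoff 10).
The only mutual best response is (s1, t1); neither player gains by switching there.

(s1, t1)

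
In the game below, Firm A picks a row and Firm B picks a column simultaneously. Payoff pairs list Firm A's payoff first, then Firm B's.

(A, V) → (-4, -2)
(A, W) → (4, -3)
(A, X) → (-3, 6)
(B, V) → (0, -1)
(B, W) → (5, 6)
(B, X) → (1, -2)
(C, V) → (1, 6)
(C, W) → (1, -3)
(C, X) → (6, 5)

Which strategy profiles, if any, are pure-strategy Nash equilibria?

Find each player's best response to every opponent strategy; NE are the intersections.
Firm A's best responses — vs V: C (payoff 1); vs W: B (payoff 5); vs X: C (payoff 6).
Firm B's best responses — vs A: X (payoff 6); vs B: W (payoff 6); vs C: V (payoff 6).
Mutual best responses occur at (B, W) and (C, V); at each, neither player gains by switching.

(B, W) and (C, V)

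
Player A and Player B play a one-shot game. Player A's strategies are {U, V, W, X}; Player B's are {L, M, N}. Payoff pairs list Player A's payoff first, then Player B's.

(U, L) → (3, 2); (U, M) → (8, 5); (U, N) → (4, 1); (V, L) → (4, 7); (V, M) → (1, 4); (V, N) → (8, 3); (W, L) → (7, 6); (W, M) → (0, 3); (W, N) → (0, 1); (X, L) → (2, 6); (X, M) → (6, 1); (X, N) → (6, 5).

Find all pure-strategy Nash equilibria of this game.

(U, M) and (W, L)

A profile is a Nash equilibrium when each player is best-responding to the other.
Player A's best responses — vs L: W (payoff 7); vs M: U (payoff 8); vs N: V (payoff 8).
Player B's best responses — vs U: M (payoff 5); vs V: L (payoff 7); vs W: L (payoff 6); vs X: L (payoff 6).
Mutual best responses occur at (U, M) and (W, L); at each, neither player gains by switching.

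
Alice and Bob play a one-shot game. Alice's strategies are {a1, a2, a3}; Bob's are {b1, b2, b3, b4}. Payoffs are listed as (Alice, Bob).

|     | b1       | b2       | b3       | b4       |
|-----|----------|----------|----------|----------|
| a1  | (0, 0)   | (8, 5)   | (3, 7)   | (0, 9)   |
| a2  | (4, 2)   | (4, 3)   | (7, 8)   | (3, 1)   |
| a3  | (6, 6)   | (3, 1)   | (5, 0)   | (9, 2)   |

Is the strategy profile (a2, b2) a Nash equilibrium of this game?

No

Holding Bob at b2: Alice gets 4 from a2 but could get 8 by switching to a1. Alice has a profitable deviation.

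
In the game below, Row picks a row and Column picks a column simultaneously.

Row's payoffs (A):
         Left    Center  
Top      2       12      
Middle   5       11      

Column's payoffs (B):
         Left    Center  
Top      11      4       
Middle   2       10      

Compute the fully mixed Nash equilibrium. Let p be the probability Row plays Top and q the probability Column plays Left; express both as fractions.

p = 8/15, q = 1/4

In a mixed NE each player is indifferent between their pure strategies, so the opponent's mix sets the indifference.
Column indifferent between Left and Center: p·11 + (1−p)·2 = p·4 + (1−p)·10 ⟹ 2 + 9p = 10 + (-6)p ⟹ p = 8/15.
Row indifferent between Top and Middle: q·2 + (1−q)·12 = q·5 + (1−q)·11 ⟹ 12 + (-10)q = 11 + (-6)q ⟹ q = 1/4.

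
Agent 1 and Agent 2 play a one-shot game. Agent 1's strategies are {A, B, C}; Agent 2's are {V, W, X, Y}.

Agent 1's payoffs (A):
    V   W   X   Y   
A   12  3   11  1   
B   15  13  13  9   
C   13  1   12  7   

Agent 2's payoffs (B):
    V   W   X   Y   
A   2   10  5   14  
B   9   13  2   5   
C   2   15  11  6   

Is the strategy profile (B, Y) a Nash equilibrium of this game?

No

Holding Agent 2 at Y: Agent 1 gets 9 from B, versus 1 from A, 7 from C. No profitable deviation for Agent 1.
Holding Agent 1 at B: Agent 2 gets 5 from Y but could get 13 by switching to W. Agent 2 has a profitable deviation.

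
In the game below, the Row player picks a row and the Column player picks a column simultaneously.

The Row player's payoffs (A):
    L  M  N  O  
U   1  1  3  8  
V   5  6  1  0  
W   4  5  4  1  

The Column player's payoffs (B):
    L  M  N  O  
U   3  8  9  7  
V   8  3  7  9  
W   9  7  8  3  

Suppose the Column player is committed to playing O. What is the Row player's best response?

With the Column player fixed at O, the Row player's payoffs are: U → 8, V → 0, W → 1.
The maximum is 8, achieved by U.

U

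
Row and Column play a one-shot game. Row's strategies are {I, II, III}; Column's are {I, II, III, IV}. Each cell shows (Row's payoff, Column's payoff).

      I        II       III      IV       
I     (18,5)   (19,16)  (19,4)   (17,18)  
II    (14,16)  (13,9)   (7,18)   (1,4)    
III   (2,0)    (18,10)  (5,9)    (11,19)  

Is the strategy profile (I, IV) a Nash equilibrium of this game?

Holding Column at IV: Row gets 17 from I, versus 1 from II, 11 from III. No profitable deviation for Row.
Holding Row at I: Column gets 18 from IV, versus 5 from I, 16 from II, 4 from III. No profitable deviation for Column either.

Yes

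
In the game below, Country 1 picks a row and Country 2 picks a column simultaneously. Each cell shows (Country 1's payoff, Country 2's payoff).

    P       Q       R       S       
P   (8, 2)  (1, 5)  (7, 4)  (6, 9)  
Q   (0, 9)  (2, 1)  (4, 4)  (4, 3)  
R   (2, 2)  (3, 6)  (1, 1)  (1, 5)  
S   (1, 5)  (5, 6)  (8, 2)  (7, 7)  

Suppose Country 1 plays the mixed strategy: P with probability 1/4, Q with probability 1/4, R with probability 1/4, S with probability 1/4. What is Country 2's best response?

Country 2's best reply maximizes expected payoff against the mix.
P: (1/4)·2 + (1/4)·9 + (1/4)·2 + (1/4)·5 = 9/2
Q: (1/4)·5 + (1/4)·1 + (1/4)·6 + (1/4)·6 = 9/2
R: (1/4)·4 + (1/4)·4 + (1/4)·1 + (1/4)·2 = 11/4
S: (1/4)·9 + (1/4)·3 + (1/4)·5 + (1/4)·7 = 6
Highest expected payoff is 6, from S.

S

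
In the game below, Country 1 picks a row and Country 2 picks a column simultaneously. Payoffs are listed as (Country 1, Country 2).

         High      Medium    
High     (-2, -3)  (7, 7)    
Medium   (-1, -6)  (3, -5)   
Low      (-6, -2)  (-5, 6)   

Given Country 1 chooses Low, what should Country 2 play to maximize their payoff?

With Country 1 fixed at Low, Country 2's payoffs are: High → -2, Medium → 6.
The maximum is 6, achieved by Medium.

Medium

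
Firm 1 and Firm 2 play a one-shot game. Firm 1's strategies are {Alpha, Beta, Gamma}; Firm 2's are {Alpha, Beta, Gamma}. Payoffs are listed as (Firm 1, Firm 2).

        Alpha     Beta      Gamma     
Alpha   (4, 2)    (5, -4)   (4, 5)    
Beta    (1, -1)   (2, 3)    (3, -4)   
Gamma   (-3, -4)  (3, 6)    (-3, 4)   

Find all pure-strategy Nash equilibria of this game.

(Alpha, Gamma)

Check mutual best responses: a cell is a NE iff neither player can gain by unilaterally deviating.
Firm 1's best responses — vs Alpha: Alpha (payoff 4); vs Beta: Alpha (payoff 5); vs Gamma: Alpha (payoff 4).
Firm 2's best responses — vs Alpha: Gamma (payoff 5); vs Beta: Beta (payoff 3); vs Gamma: Beta (payoff 6).
The only mutual best response is (Alpha, Gamma); neither player gains by switching there.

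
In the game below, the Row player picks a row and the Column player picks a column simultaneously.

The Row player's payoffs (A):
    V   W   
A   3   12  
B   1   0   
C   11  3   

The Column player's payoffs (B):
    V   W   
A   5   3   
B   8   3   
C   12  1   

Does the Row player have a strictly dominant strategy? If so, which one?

None

Check whether one of the Row player's strategies beats all alternatives regardless of what the opponent does.
A is not dominant: against V, C gives 11 > 3.
B is not dominant: against V, A gives 3 > 1.
C is not dominant: against W, A gives 12 > 3.
No single strategy is best against every opponent action.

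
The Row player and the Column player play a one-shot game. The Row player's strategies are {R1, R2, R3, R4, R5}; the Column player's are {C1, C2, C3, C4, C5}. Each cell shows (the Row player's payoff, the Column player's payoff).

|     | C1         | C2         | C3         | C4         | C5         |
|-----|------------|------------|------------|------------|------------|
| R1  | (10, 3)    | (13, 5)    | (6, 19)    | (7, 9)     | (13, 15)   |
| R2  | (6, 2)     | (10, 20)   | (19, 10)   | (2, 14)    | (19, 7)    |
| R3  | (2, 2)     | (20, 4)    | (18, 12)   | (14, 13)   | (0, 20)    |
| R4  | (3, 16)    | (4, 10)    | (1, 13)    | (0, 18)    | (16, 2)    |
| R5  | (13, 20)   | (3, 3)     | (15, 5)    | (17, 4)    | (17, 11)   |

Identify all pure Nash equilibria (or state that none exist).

A profile is a Nash equilibrium when each player is best-responding to the other.
The Row player's best responses — vs C1: R5 (payoff 13); vs C2: R3 (payoff 20); vs C3: R2 (payoff 19); vs C4: R5 (payoff 17); vs C5: R2 (payoff 19).
The Column player's best responses — vs R1: C3 (payoff 19); vs R2: C2 (payoff 20); vs R3: C5 (payoff 20); vs R4: C4 (payoff 18); vs R5: C1 (payoff 20).
The only mutual best response is (R5, C1); neither player gains by switching there.

(R5, C1)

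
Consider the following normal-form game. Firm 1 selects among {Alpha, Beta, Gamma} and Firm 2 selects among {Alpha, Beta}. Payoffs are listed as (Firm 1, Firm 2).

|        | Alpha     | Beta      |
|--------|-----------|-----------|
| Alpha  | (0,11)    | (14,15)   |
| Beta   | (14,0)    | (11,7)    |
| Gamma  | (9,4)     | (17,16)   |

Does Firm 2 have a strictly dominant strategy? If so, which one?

Beta

Check whether one of Firm 2's strategies beats all alternatives regardless of what the opponent does.
Beta strictly dominates: vs Alpha: 15 > 11; vs Beta: 7 > 0; vs Gamma: 16 > 4.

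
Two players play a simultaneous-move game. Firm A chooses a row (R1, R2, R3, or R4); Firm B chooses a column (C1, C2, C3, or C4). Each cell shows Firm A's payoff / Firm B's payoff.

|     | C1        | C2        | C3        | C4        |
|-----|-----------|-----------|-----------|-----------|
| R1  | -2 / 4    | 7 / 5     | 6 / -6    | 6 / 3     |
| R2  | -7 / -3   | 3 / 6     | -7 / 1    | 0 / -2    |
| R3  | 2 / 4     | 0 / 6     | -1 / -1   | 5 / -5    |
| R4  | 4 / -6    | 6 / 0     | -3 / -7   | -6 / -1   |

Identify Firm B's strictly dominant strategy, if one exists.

C2

Check whether one of Firm B's strategies beats all alternatives regardless of what the opponent does.
C2 strictly dominates: vs R1: 5 > each of {4, -6, 3}; vs R2: 6 > each of {-3, 1, -2}; vs R3: 6 > each of {4, -1, -5}; vs R4: 0 > each of {-6, -7, -1}.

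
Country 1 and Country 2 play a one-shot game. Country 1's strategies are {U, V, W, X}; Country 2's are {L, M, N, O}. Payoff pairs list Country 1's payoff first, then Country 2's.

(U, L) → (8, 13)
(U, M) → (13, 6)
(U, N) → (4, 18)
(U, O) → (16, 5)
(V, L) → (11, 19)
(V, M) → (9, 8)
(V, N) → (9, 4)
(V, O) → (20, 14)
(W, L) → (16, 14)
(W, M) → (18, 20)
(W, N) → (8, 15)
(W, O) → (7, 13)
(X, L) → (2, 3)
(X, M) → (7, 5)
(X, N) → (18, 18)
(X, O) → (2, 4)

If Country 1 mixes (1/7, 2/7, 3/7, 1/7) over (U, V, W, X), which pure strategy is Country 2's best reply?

Country 2's best reply maximizes expected payoff against the mix.
L: (1/7)·13 + (2/7)·19 + (3/7)·14 + (1/7)·3 = 96/7
M: (1/7)·6 + (2/7)·8 + (3/7)·20 + (1/7)·5 = 87/7
N: (1/7)·18 + (2/7)·4 + (3/7)·15 + (1/7)·18 = 89/7
O: (1/7)·5 + (2/7)·14 + (3/7)·13 + (1/7)·4 = 76/7
Highest expected payoff is 96/7, from L.

L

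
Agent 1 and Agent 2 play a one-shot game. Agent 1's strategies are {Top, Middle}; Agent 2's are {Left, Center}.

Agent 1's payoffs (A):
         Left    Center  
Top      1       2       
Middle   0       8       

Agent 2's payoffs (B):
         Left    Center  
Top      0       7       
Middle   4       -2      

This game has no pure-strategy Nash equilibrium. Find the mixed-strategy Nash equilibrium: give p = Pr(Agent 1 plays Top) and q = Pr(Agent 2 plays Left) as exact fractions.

p = 6/13, q = 6/7

Each player's mixing probability is pinned down by making the *other* player indifferent.
Agent 2 indifferent between Left and Center: p·0 + (1−p)·4 = p·7 + (1−p)·(-2) ⟹ 4 + (-4)p = (-2) + 9p ⟹ p = 6/13.
Agent 1 indifferent between Top and Middle: q·1 + (1−q)·2 = q·0 + (1−q)·8 ⟹ 2 + (-1)q = 8 + (-8)q ⟹ q = 6/7.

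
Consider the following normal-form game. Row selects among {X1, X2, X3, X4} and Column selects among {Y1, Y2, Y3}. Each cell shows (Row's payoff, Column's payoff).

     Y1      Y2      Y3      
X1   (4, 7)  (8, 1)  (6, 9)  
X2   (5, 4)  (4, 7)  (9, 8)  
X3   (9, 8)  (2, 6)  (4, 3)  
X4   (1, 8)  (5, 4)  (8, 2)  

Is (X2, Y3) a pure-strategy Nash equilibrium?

Yes

Holding Column at Y3: Row gets 9 from X2, versus 6 from X1, 4 from X3, 8 from X4. No profitable deviation for Row.
Holding Row at X2: Column gets 8 from Y3, versus 4 from Y1, 7 from Y2. No profitable deviation for Column either.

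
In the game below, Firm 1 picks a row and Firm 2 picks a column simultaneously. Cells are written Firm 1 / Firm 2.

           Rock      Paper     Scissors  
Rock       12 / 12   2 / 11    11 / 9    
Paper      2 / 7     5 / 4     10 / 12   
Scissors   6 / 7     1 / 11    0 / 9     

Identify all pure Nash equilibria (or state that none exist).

(Rock, Rock)

Check mutual best responses: a cell is a NE iff neither player can gain by unilaterally deviating.
Firm 1's best responses — vs Rock: Rock (payoff 12); vs Paper: Paper (payoff 5); vs Scissors: Rock (payoff 11).
Firm 2's best responses — vs Rock: Rock (payoff 12); vs Paper: Scissors (payoff 12); vs Scissors: Paper (payoff 11).
The only mutual best response is (Rock, Rock); neither player gains by switching there.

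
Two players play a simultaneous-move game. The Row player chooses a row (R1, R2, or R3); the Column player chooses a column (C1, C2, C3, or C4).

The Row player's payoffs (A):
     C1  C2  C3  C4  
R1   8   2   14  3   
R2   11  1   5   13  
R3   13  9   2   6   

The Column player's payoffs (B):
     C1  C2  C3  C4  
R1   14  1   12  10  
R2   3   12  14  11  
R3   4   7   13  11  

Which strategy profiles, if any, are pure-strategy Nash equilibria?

None

Find each player's best response to every opponent strategy; NE are the intersections.
The Row player's best responses — vs C1: R3 (payoff 13); vs C2: R3 (payoff 9); vs C3: R1 (payoff 14); vs C4: R2 (payoff 13).
The Column player's best responses — vs R1: C1 (payoff 14); vs R2: C3 (payoff 14); vs R3: C3 (payoff 13).
No cell has both players best-responding. For instance, the Row player's best reply to C4 is R2, but against R2 the Column player prefers C3 over C4.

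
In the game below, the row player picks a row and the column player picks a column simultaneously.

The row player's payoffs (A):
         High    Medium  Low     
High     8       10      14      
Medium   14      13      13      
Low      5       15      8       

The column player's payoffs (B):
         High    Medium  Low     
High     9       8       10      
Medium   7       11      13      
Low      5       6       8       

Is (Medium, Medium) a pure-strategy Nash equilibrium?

No

Holding the column player at Medium: the row player gets 13 from Medium but could get 15 by switching to Low. The row player has a profitable deviation.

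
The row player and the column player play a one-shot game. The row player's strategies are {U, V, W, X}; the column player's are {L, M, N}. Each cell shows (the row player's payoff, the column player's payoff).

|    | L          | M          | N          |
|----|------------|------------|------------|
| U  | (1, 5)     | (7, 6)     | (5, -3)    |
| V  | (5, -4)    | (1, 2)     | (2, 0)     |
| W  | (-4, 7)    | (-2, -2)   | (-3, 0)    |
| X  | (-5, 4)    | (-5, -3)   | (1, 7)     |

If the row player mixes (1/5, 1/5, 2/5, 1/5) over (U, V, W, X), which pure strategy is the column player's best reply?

The column player's best reply maximizes expected payoff against the mix.
L: (1/5)·5 + (1/5)·(-4) + (2/5)·7 + (1/5)·4 = 19/5
M: (1/5)·6 + (1/5)·2 + (2/5)·(-2) + (1/5)·(-3) = 1/5
N: (1/5)·(-3) + (1/5)·0 + (2/5)·0 + (1/5)·7 = 4/5
Highest expected payoff is 19/5, from L.

L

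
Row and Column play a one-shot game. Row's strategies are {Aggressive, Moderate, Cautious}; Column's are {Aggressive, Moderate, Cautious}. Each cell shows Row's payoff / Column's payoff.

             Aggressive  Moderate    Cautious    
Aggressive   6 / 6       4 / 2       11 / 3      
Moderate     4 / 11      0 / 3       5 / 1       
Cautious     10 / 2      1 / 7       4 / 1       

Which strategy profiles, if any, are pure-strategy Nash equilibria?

No pure-strategy Nash equilibrium

Find each player's best response to every opponent strategy; NE are the intersections.
Row's best responses — vs Aggressive: Cautious (payoff 10); vs Moderate: Aggressive (payoff 4); vs Cautious: Aggressive (payoff 11).
Column's best responses — vs Aggressive: Aggressive (payoff 6); vs Moderate: Aggressive (payoff 11); vs Cautious: Moderate (payoff 7).
No cell has both players best-responding. For instance, Row's best reply to Moderate is Aggressive, but against Aggressive Column prefers Aggressive over Moderate.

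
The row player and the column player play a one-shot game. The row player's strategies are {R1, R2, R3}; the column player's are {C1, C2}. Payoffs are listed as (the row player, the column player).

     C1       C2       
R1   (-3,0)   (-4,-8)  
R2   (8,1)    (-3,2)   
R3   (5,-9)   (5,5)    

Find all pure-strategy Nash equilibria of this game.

A profile is a Nash equilibrium when each player is best-responding to the other.
The row player's best responses — vs C1: R2 (payoff 8); vs C2: R3 (payoff 5).
The column player's best responses — vs R1: C1 (payoff 0); vs R2: C2 (payoff 2); vs R3: C2 (payoff 5).
The only mutual best response is (R3, C2); neither player gains by switching there.

(R3, C2)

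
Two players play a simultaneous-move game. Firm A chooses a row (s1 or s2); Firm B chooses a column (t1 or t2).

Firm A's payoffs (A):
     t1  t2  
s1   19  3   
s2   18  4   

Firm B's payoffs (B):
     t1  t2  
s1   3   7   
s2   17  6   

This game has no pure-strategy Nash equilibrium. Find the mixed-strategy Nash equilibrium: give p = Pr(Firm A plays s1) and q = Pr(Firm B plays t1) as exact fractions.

p = 11/15, q = 1/2

Each player's mixing probability is pinned down by making the *other* player indifferent.
Firm B indifferent between t1 and t2: p·3 + (1−p)·17 = p·7 + (1−p)·6 ⟹ 17 + (-14)p = 6 + 1p ⟹ p = 11/15.
Firm A indifferent between s1 and s2: q·19 + (1−q)·3 = q·18 + (1−q)·4 ⟹ 3 + 16q = 4 + 14q ⟹ q = 1/2.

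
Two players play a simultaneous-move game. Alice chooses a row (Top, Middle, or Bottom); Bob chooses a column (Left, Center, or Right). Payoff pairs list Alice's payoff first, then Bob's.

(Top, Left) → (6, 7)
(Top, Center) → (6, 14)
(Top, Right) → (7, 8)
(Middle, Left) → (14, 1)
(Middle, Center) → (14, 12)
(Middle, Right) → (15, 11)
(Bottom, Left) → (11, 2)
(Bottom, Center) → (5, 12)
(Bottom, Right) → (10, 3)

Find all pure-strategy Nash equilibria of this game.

(Middle, Center)

Find each player's best response to every opponent strategy; NE are the intersections.
Alice's best responses — vs Left: Middle (payoff 14); vs Center: Middle (payoff 14); vs Right: Middle (payoff 15).
Bob's best responses — vs Top: Center (payoff 14); vs Middle: Center (payoff 12); vs Bottom: Center (payoff 12).
The only mutual best response is (Middle, Center); neither player gains by switching there.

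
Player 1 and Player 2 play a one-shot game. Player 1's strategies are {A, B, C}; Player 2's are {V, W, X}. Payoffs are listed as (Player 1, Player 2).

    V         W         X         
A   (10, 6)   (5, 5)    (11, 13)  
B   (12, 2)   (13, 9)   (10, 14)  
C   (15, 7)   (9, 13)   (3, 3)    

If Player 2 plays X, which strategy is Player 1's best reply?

With Player 2 fixed at X, Player 1's payoffs are: A → 11, B → 10, C → 3.
The maximum is 11, achieved by A.

A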